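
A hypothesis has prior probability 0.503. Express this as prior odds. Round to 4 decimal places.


Odds = P(H) / P(not H) = 0.503 / 0.497
= 1.0121

1.0121


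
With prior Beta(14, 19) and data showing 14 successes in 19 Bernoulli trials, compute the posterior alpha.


Conjugate update: alpha_posterior = alpha_prior + k
= 14 + 14 = 28

28


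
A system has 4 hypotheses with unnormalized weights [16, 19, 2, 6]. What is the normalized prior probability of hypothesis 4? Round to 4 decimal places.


The normalized prior is the weight divided by the total.
Total weight = 43
P(H4) = 6 / 43 = 0.1395

0.1395


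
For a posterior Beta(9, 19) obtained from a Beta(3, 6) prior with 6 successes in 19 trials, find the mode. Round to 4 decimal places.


Mode = (alpha - 1) / (alpha + beta - 2)
= 8 / 26
= 0.3077

0.3077


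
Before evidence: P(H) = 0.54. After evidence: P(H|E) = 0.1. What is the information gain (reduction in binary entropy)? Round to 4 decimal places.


Prior entropy = 0.9954
Posterior entropy = 0.469
Information gain = 0.9954 - 0.469 = 0.5264

0.5264


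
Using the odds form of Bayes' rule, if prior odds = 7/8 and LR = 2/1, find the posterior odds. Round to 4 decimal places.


Bayes' rule in odds form: posterior odds = prior odds * LR
= (7 * 2) / (8 * 1)
= 14/8 = 1.75

1.75


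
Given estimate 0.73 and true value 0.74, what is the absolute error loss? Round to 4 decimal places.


Absolute error = |estimate - true|
= |-0.01| = 0.01

0.01


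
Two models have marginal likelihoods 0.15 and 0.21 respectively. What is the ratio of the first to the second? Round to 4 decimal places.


Evidence ratio = 0.15 / 0.21
= 0.7143

0.7143


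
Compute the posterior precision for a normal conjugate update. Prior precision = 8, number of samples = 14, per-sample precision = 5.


tau_post = tau_0 + n * tau
= 8 + 14 * 5 = 78

78


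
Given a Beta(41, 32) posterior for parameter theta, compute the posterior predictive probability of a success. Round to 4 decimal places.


For a Beta-Bernoulli model, the predictive probability is the mean:
P(success) = 41/(41+32) = 41/73 = 0.5616

0.5616


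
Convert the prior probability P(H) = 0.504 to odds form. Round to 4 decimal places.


P(not H) = 1 - 0.504 = 0.496
Odds = 0.504 / 0.496 = 1.0161

1.0161


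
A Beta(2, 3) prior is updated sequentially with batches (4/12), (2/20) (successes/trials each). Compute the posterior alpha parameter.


Sequential conjugate updating is equivalent to a single batch update.
Total successes across all batches = 6
alpha_posterior = alpha_prior + total_successes = 2 + 6
= 8

8


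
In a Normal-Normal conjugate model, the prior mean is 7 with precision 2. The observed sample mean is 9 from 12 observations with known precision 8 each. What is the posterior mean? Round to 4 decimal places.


Posterior precision = tau0 + n*tau = 2 + 12*8 = 98
Posterior mean = (tau0*mu0 + n*tau*xbar) / posterior_precision
= (2*7 + 12*8*9) / 98
= 878 / 98 = 8.9592

8.9592


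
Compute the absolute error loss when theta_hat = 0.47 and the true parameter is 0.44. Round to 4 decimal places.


L = |theta_hat - theta_true|
= |0.47 - 0.44| = 0.03

0.03


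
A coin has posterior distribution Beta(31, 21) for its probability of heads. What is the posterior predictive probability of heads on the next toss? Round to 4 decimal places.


Posterior predictive = E[theta] = alpha/(alpha+beta)
= 31/52
= 0.5962

0.5962


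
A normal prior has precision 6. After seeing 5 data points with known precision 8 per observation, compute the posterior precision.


In the conjugate normal model, precisions add:
tau_posterior = tau_prior + n * tau_data
= 6 + 5*8 = 46

46


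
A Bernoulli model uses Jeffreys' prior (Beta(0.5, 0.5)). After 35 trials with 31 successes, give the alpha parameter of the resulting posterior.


Posterior = Beta(prior_alpha + successes, prior_beta + failures)
= Beta(0.5 + 31, 0.5 + 4)
Posterior alpha = 0.5 + k = 0.5 + 31 = 31.5

31.5


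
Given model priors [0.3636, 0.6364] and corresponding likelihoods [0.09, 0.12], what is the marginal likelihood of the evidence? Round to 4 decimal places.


P(E) = sum_i P(M_i) P(E|M_i)
= 0.0327 + 0.0764
= 0.1091

0.1091


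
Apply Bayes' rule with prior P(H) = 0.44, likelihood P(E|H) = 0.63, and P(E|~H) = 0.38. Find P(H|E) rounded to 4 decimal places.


Step 1: Compute marginal P(E) = P(E|H)P(H) + P(E|~H)P(~H)
= 0.63*0.44 + 0.38*0.56 = 0.49
Step 2: P(H|E) = P(E|H)P(H)/P(E) = 0.2772/0.49
= 0.5657

0.5657


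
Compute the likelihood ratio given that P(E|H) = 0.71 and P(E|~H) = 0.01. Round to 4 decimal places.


LR = P(E|H) / P(E|~H)
= 0.71 / 0.01 = 71.0

71.0


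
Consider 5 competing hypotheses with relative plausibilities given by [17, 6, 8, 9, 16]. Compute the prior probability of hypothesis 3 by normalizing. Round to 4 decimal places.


Sum of weights = 17 + 6 + 8 + 9 + 16 = 56
Normalized prior for H3 = 8 / 56
= 0.1429

0.1429


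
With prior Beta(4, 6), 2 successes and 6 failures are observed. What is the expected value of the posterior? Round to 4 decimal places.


Posterior = Beta(6, 12)
E[theta] = alpha/(alpha+beta)
= 6/18 = 0.3333

0.3333


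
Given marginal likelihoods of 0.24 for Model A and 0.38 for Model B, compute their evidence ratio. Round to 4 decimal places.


Ratio = ML(A) / ML(B) = 0.24/0.38
= 0.6316

0.6316


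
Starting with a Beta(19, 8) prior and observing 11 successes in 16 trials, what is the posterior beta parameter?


Posterior beta = prior beta + failures
Failures = 16 - 11 = 5
beta_post = 8 + 5 = 13

13


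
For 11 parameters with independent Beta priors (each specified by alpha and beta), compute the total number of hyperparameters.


A Beta prior has 2 hyperparameters per parameter.
Total = 11 * 2 = 22

22


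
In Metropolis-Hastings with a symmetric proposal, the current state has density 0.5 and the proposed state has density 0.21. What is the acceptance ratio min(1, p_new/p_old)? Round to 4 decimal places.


Ratio = p_new / p_old = 0.21 / 0.5 = 0.42
Acceptance = min(1, 0.42) = 0.42

0.42


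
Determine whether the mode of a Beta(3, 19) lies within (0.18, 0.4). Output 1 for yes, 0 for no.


First find the mode: (a-1)/(a+b-2) = 0.1
Is 0.1 in (0.18, 0.4)? 0

0


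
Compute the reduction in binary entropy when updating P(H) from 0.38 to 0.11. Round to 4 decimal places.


H_before = -p*log2(p) - (1-p)*log2(1-p) for p=0.38: 0.958
H_after for p=0.11: 0.4999
Reduction = 0.958 - 0.4999 = 0.4581

0.4581


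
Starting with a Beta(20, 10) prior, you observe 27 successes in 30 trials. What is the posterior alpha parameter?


For a Beta-Binomial conjugate model:
Posterior alpha = prior alpha + number of successes
= 20 + 27 = 47

47


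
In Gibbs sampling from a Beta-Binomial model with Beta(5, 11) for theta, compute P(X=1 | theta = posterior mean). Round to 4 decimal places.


Posterior mean = alpha/(alpha+beta) = 5/16 = 0.3125
P(X=1|theta=mean) = theta = 0.3125

0.3125


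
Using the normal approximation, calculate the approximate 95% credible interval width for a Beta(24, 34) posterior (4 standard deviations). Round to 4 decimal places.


Var(Beta) = 24*34/(58^2 * 59) = 0.0041
SD = 0.0641
Width ~ 4*SD = 0.2565

0.2565


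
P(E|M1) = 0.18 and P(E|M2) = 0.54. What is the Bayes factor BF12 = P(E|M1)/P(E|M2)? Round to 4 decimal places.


Bayes factor BF12 = P(E|M1) / P(E|M2)
= 0.18 / 0.54
= 0.3333

0.3333


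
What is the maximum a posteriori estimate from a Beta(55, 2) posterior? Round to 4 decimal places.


The MAP estimate equals the mode of the distribution.
Mode of Beta(a,b) = (a-1)/(a+b-2)
= 54/55
= 0.9818

0.9818


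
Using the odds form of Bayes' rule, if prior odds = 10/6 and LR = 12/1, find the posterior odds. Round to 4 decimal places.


Bayes' rule in odds form: posterior odds = prior odds * LR
= (10 * 12) / (6 * 1)
= 120/6 = 20.0

20.0


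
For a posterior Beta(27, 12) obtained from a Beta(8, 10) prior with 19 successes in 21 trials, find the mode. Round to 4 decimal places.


Mode = (alpha - 1) / (alpha + beta - 2)
= 26 / 37
= 0.7027

0.7027


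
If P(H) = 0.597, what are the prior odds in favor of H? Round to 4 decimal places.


Prior odds = P(H) / (1 - P(H))
= 0.597 / 0.403
= 1.4814

1.4814


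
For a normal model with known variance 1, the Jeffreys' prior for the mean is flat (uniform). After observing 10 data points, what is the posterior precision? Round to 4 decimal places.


Jeffreys' prior for normal mean (known variance) is flat.
Prior precision = 0.
Posterior precision = prior_prec + n/sigma^2 = 0 + 10/1
= 10.0

10.0


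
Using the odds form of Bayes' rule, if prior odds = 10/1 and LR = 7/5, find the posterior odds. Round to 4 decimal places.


Bayes' rule in odds form: posterior odds = prior odds * LR
= (10 * 7) / (1 * 5)
= 70/5 = 14.0

14.0


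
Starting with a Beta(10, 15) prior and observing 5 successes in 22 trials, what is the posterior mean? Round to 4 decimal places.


Posterior parameters: alpha = 10 + 5 = 15
beta = 15 + 17 = 32
Posterior mean = alpha / (alpha + beta) = 15 / 47
= 0.3191

0.3191


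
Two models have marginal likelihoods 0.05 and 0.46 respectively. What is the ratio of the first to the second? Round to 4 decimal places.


Evidence ratio = 0.05 / 0.46
= 0.1087

0.1087


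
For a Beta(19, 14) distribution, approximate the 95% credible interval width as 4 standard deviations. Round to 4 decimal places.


Variance of Beta(a,b) = ab / ((a+b)^2 * (a+b+1))
= 19*14 / ((33)^2 * 34)
= 0.0072
SD = sqrt(0.0072) = 0.0848
Width = 4 * SD = 0.339

0.339


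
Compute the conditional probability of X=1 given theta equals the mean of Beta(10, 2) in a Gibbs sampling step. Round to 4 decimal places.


Mean of Beta(10, 2) = 0.8333
P(X=1 | theta=0.8333) = 0.8333

0.8333


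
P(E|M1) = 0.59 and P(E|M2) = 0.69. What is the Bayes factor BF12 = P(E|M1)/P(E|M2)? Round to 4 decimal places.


Bayes factor BF12 = P(E|M1) / P(E|M2)
= 0.59 / 0.69
= 0.8551

0.8551


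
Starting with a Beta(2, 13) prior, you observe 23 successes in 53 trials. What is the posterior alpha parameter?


For a Beta-Binomial conjugate model:
Posterior alpha = prior alpha + number of successes
= 2 + 23 = 25

25


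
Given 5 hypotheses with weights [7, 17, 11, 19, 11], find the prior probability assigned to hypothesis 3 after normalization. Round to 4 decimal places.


To normalize, divide each weight by the sum of all weights.
Sum = 65
Prior(H3) = 11/65 = 0.1692

0.1692


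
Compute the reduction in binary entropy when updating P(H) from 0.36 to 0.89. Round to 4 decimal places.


H_before = -p*log2(p) - (1-p)*log2(1-p) for p=0.36: 0.9427
H_after for p=0.89: 0.4999
Reduction = 0.9427 - 0.4999 = 0.4428

0.4428


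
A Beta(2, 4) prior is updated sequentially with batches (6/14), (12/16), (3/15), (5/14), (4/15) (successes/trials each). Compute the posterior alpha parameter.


Sequential conjugate updating is equivalent to a single batch update.
Total successes across all batches = 30
alpha_posterior = alpha_prior + total_successes = 2 + 30
= 32

32


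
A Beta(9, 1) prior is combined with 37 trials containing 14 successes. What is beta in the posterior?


In conjugate updating:
beta_posterior = beta_prior + (n - k)
= 1 + (37 - 14)
= 1 + 23 = 24

24


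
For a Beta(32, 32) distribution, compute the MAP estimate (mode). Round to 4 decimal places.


MAP = mode = (a-1)/(a+b-2)
= (32-1)/(32+32-2)
= 31/62 = 0.5

0.5


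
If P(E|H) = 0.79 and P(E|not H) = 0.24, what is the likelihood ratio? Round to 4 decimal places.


Likelihood ratio = P(E|H) / P(E|not H)
= 0.79 / 0.24
= 3.2917

3.2917


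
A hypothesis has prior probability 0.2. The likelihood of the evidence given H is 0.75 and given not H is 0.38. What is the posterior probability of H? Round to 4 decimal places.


Using Bayes' theorem:
P(E) = 0.2 * 0.75 + 0.8 * 0.38
P(E) = 0.454
P(H|E) = (0.2 * 0.75) / 0.454 = 0.3304

0.3304


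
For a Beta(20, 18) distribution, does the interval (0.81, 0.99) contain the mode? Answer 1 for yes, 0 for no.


Mode of Beta(a,b) = (a-1)/(a+b-2)
= (20-1)/(20+18-2) = 0.5278
Check: 0.81 <= 0.5278 <= 0.99?
Result: 0

0


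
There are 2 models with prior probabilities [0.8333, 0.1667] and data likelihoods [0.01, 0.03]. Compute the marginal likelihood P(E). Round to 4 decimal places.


P(E) = sum over models of P(M_i) * P(E|M_i)
= 0.8333*0.01 + 0.1667*0.03
= 0.0133

0.0133


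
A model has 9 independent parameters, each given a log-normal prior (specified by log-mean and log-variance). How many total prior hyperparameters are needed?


Each log-normal prior needs 2 hyperparameters (log-mean and log-variance).
Total = 2 * 9 = 18

18


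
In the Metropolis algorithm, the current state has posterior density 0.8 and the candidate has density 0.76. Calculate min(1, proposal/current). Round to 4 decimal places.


Ratio = 0.76/0.8 = 0.95
Acceptance probability = min(1, 0.95)
= 0.95

0.95


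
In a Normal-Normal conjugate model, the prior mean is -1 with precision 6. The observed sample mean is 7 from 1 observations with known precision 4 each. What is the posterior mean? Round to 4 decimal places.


Posterior precision = tau0 + n*tau = 6 + 1*4 = 10
Posterior mean = (tau0*mu0 + n*tau*xbar) / posterior_precision
= (6*-1 + 1*4*7) / 10
= 22 / 10 = 2.2

2.2


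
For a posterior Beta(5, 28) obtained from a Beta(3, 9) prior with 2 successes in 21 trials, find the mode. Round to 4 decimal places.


Mode = (alpha - 1) / (alpha + beta - 2)
= 4 / 31
= 0.129

0.129


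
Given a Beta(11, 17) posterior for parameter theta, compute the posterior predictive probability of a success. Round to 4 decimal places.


For a Beta-Bernoulli model, the predictive probability is the mean:
P(success) = 11/(11+17) = 11/28 = 0.3929

0.3929


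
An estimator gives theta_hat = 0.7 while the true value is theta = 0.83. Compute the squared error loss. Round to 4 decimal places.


The squared error loss is (theta_hat - theta)^2
= (0.7 - 0.83)^2
= (-0.13)^2 = 0.0169

0.0169


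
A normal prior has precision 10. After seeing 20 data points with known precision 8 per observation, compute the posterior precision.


In the conjugate normal model, precisions add:
tau_posterior = tau_prior + n * tau_data
= 10 + 20*8 = 170

170


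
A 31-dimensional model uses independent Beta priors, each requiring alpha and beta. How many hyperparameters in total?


Per parameter: 2 (alpha and beta).
Total = 31 * 2 = 62

62


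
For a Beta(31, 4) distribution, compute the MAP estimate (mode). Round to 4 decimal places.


MAP = mode = (a-1)/(a+b-2)
= (31-1)/(31+4-2)
= 30/33 = 0.9091

0.9091


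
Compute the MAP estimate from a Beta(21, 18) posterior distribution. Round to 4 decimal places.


MAP = mode of Beta distribution
= (alpha - 1)/(alpha + beta - 2)
= (21-1)/(21+18-2)
= 20/37 = 0.5405

0.5405


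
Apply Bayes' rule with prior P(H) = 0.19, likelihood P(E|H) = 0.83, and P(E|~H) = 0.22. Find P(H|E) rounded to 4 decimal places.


Step 1: Compute marginal P(E) = P(E|H)P(H) + P(E|~H)P(~H)
= 0.83*0.19 + 0.22*0.81 = 0.3359
Step 2: P(H|E) = P(E|H)P(H)/P(E) = 0.1577/0.3359
= 0.4695

0.4695


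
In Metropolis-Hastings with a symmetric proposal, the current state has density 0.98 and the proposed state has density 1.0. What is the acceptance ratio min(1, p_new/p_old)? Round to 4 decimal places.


Ratio = p_new / p_old = 1.0 / 0.98 = 1.0204
Acceptance = min(1, 1.0204) = 1.0

1.0


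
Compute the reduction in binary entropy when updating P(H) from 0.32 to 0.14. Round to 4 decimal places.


H_before = -p*log2(p) - (1-p)*log2(1-p) for p=0.32: 0.9044
H_after for p=0.14: 0.5842
Reduction = 0.9044 - 0.5842 = 0.3201

0.3201


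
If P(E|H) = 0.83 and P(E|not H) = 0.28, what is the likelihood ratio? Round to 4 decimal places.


Likelihood ratio = P(E|H) / P(E|not H)
= 0.83 / 0.28
= 2.9643

2.9643


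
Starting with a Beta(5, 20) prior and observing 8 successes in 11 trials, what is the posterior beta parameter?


Posterior beta = prior beta + failures
Failures = 11 - 8 = 3
beta_post = 20 + 3 = 23

23


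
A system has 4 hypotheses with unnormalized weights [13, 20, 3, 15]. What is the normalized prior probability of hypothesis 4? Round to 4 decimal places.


The normalized prior is the weight divided by the total.
Total weight = 51
P(H4) = 15 / 51 = 0.2941

0.2941


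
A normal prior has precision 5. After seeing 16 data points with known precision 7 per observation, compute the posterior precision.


In the conjugate normal model, precisions add:
tau_posterior = tau_prior + n * tau_data
= 5 + 16*7 = 117

117


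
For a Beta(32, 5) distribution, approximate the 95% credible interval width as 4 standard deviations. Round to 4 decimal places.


Variance of Beta(a,b) = ab / ((a+b)^2 * (a+b+1))
= 32*5 / ((37)^2 * 38)
= 0.0031
SD = sqrt(0.0031) = 0.0555
Width = 4 * SD = 0.2218

0.2218


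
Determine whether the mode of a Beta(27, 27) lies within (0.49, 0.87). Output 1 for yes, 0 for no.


First find the mode: (a-1)/(a+b-2) = 0.5
Is 0.5 in (0.49, 0.87)? 1

1


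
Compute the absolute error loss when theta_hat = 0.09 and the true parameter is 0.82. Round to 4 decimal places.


L = |theta_hat - theta_true|
= |0.09 - 0.82| = 0.73

0.73


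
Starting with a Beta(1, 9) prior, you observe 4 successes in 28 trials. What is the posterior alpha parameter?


For a Beta-Binomial conjugate model:
Posterior alpha = prior alpha + number of successes
= 1 + 4 = 5

5


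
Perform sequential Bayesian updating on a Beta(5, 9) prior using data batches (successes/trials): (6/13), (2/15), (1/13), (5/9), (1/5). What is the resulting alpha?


Accumulate successes: 15
Posterior alpha = prior alpha + sum of successes
= 5 + 15 = 20

20


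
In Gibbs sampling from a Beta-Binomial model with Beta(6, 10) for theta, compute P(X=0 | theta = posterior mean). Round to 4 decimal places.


Posterior mean = alpha/(alpha+beta) = 6/16 = 0.375
P(X=0|theta=mean) = 1 - theta = 0.625

0.625


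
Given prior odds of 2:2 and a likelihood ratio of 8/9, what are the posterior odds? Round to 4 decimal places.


Posterior odds = prior odds * LR
Prior odds = 2/2 = 1.0
LR = 8/9 = 0.8889
Posterior odds = 1.0 * 0.8889 = 0.8889

0.8889


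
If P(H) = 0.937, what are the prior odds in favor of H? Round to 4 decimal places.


Prior odds = P(H) / (1 - P(H))
= 0.937 / 0.063
= 14.873

14.873


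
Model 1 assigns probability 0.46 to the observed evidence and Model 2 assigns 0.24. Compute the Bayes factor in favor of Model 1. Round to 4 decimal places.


BF = P(data|M1) / P(data|M2)
= 0.46 / 0.24 = 1.9167

1.9167


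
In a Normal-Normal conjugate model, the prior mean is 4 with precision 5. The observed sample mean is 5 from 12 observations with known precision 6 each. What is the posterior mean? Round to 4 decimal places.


Posterior precision = tau0 + n*tau = 5 + 12*6 = 77
Posterior mean = (tau0*mu0 + n*tau*xbar) / posterior_precision
= (5*4 + 12*6*5) / 77
= 380 / 77 = 4.9351

4.9351


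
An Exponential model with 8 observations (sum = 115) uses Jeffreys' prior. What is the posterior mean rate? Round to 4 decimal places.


Posterior Gamma(8, 115)
E[lambda] = 8/115 = 0.0696

0.0696


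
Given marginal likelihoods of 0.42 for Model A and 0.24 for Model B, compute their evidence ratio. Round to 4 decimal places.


Ratio = ML(A) / ML(B) = 0.42/0.24
= 1.75

1.75


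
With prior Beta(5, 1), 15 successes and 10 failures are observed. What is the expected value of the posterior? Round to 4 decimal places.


Posterior = Beta(20, 11)
E[theta] = alpha/(alpha+beta)
= 20/31 = 0.6452

0.6452


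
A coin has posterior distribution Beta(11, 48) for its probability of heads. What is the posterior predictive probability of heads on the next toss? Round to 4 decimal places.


Posterior predictive = E[theta] = alpha/(alpha+beta)
= 11/59
= 0.1864

0.1864


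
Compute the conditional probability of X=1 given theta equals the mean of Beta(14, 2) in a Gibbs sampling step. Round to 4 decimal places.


Mean of Beta(14, 2) = 0.875
P(X=1 | theta=0.875) = 0.875

0.875


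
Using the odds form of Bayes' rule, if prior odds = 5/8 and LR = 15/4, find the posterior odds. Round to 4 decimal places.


Bayes' rule in odds form: posterior odds = prior odds * LR
= (5 * 15) / (8 * 4)
= 75/32 = 2.3438

2.3438


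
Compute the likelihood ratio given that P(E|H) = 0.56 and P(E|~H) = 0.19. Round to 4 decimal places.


LR = P(E|H) / P(E|~H)
= 0.56 / 0.19 = 2.9474

2.9474


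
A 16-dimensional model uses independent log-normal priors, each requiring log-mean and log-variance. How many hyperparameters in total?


Per parameter: 2 (log-mean and log-variance).
Total = 16 * 2 = 32

32


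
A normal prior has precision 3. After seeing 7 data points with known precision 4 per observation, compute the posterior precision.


In the conjugate normal model, precisions add:
tau_posterior = tau_prior + n * tau_data
= 3 + 7*4 = 31

31


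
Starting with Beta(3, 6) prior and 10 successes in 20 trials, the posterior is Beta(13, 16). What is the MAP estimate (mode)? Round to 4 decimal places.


The mode of Beta(a, b) when a > 1 and b > 1 is (a-1)/(a+b-2)
= (13 - 1) / (13 + 16 - 2)
= 12 / 27
= 0.4444

0.4444


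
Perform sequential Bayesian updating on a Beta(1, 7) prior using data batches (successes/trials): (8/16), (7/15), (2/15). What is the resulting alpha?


Accumulate successes: 17
Posterior alpha = prior alpha + sum of successes
= 1 + 17 = 18

18


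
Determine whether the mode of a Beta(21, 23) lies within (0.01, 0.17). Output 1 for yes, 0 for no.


First find the mode: (a-1)/(a+b-2) = 0.4762
Is 0.4762 in (0.01, 0.17)? 0

0


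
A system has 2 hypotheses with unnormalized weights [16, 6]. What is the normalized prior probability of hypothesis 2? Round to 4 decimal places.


The normalized prior is the weight divided by the total.
Total weight = 22
P(H2) = 6 / 22 = 0.2727

0.2727


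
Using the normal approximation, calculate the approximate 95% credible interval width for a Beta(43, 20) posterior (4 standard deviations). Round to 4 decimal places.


Var(Beta) = 43*20/(63^2 * 64) = 0.0034
SD = 0.0582
Width ~ 4*SD = 0.2327

0.2327


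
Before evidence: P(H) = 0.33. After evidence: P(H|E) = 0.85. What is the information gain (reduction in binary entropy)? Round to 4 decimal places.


Prior entropy = 0.9149
Posterior entropy = 0.6098
Information gain = 0.9149 - 0.6098 = 0.3051

0.3051


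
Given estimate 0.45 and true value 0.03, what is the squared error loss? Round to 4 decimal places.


Squared error = (estimate - true)^2
Difference = 0.42
Loss = 0.42^2 = 0.1764

0.1764


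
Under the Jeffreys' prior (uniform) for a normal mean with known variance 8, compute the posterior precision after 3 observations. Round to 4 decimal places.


Prior precision = 0 (flat prior).
Post. prec. = 0 + n/var = 3/8 = 0.375

0.375


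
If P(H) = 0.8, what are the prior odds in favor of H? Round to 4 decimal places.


Prior odds = P(H) / (1 - P(H))
= 0.8 / 0.2
= 4.0

4.0


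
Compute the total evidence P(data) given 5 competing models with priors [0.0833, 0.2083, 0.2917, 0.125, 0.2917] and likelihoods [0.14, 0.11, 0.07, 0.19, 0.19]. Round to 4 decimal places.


Marginal likelihood = sum P(model_i) * P(data|model_i)
Model 1: 0.0833 * 0.14 = 0.0117
Model 2: 0.2083 * 0.11 = 0.0229
Model 3: 0.2917 * 0.07 = 0.0204
Model 4: 0.125 * 0.19 = 0.0238
Model 5: 0.2917 * 0.19 = 0.0554
Total = 0.1342

0.1342


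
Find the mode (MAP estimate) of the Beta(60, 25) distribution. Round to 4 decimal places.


For Beta(a,b) with a,b > 1:
Mode = (a-1)/(a+b-2) = (60-1)/(85-2)
= 59/83 = 0.7108

0.7108


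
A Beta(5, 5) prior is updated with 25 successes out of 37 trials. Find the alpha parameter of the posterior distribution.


In the Beta-Binomial conjugate update:
alpha_post = alpha_prior + successes
= 5 + 25
= 30

30


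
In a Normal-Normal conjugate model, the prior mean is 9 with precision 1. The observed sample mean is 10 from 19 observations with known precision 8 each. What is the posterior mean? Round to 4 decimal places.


Posterior precision = tau0 + n*tau = 1 + 19*8 = 153
Posterior mean = (tau0*mu0 + n*tau*xbar) / posterior_precision
= (1*9 + 19*8*10) / 153
= 1529 / 153 = 9.9935

9.9935


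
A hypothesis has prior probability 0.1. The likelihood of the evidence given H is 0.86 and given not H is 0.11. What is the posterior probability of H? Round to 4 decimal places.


Using Bayes' theorem:
P(E) = 0.1 * 0.86 + 0.9 * 0.11
P(E) = 0.185
P(H|E) = (0.1 * 0.86) / 0.185 = 0.4649

0.4649


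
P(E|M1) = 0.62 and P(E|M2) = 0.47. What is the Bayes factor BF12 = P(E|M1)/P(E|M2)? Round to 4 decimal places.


Bayes factor BF12 = P(E|M1) / P(E|M2)
= 0.62 / 0.47
= 1.3191

1.3191


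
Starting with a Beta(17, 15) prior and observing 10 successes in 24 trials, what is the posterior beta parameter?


Posterior beta = prior beta + failures
Failures = 24 - 10 = 14
beta_post = 15 + 14 = 29

29


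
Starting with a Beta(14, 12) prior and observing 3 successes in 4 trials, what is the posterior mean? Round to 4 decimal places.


Posterior parameters: alpha = 14 + 3 = 17
beta = 12 + 1 = 13
Posterior mean = alpha / (alpha + beta) = 17 / 30
= 0.5667

0.5667


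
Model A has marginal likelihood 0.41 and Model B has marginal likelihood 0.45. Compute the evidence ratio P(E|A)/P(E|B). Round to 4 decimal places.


Evidence ratio = P(E|A) / P(E|B)
= 0.41 / 0.45
= 0.9111

0.9111


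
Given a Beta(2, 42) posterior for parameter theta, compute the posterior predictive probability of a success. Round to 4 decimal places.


For a Beta-Bernoulli model, the predictive probability is the mean:
P(success) = 2/(2+42) = 2/44 = 0.0455

0.0455


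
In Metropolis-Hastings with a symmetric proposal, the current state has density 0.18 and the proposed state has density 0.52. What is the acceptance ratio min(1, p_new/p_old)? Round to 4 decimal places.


Ratio = p_new / p_old = 0.52 / 0.18 = 2.8889
Acceptance = min(1, 2.8889) = 1.0

1.0


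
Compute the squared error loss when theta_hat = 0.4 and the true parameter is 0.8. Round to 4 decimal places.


L = (theta_hat - theta_true)^2
= (0.4 - 0.8)^2
= -0.4^2 = 0.16

0.16


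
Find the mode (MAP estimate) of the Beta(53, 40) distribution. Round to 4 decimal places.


For Beta(a,b) with a,b > 1:
Mode = (a-1)/(a+b-2) = (53-1)/(93-2)
= 52/91 = 0.5714

0.5714


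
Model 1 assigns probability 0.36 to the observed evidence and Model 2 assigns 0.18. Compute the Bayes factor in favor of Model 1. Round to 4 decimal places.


BF = P(data|M1) / P(data|M2)
= 0.36 / 0.18 = 2.0

2.0


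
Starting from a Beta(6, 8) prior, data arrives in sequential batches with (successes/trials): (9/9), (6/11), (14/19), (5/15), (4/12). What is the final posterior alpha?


In sequential Bayesian updating, we sum all successes.
Total successes = 38
Final alpha = 6 + 38 = 44

44


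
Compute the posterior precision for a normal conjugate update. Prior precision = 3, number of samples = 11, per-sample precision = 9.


tau_post = tau_0 + n * tau
= 3 + 11 * 9 = 102

102


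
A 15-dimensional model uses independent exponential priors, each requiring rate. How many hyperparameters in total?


Per parameter: 1 (rate).
Total = 15 * 1 = 15

15


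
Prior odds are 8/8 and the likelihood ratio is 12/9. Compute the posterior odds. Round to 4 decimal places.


Posterior odds = prior odds * likelihood ratio
= (8/8) * (12/9)
= 96 / 72
= 1.3333

1.3333


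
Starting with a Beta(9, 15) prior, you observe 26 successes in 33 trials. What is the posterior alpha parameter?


For a Beta-Binomial conjugate model:
Posterior alpha = prior alpha + number of successes
= 9 + 26 = 35

35


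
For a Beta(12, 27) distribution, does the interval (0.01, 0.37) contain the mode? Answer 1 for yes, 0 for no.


Mode of Beta(a,b) = (a-1)/(a+b-2)
= (12-1)/(12+27-2) = 0.2973
Check: 0.01 <= 0.2973 <= 0.37?
Result: 1

1


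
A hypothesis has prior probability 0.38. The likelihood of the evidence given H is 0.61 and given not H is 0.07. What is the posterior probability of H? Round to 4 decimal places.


Using Bayes' theorem:
P(E) = 0.38 * 0.61 + 0.62 * 0.07
P(E) = 0.2752
P(H|E) = (0.38 * 0.61) / 0.2752 = 0.8423

0.8423


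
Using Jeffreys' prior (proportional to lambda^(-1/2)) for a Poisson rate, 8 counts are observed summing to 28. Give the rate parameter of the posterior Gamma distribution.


Conjugate update: Gamma(prior_shape + S, prior_rate + n).
Prior shape = 0.5, prior rate = 0.
Posterior rate = 0 + n = 8

8.0


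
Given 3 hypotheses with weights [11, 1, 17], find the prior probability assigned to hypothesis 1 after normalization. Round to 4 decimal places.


To normalize, divide each weight by the sum of all weights.
Sum = 29
Prior(H1) = 11/29 = 0.3793

0.3793


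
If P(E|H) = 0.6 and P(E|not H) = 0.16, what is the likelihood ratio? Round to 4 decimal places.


Likelihood ratio = P(E|H) / P(E|not H)
= 0.6 / 0.16
= 3.75

3.75


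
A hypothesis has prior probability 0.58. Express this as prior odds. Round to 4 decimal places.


Odds = P(H) / P(not H) = 0.58 / 0.42
= 1.381

1.381


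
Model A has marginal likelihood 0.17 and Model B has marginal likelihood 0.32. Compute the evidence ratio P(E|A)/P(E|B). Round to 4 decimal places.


Evidence ratio = P(E|A) / P(E|B)
= 0.17 / 0.32
= 0.5312

0.5312


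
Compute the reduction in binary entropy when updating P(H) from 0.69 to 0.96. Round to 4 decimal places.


H_before = -p*log2(p) - (1-p)*log2(1-p) for p=0.69: 0.8932
H_after for p=0.96: 0.2423
Reduction = 0.8932 - 0.2423 = 0.6509

0.6509


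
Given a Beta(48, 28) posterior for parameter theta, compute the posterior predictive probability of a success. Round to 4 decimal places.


For a Beta-Bernoulli model, the predictive probability is the mean:
P(success) = 48/(48+28) = 48/76 = 0.6316

0.6316


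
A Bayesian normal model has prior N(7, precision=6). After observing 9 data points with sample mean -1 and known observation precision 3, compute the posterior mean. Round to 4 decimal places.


Posterior mean = (prior_precision * prior_mean + n * data_precision * data_mean) / (prior_precision + n * data_precision)
Numerator = 6*7 + 9*3*-1 = 15
Denominator = 6 + 9*3 = 33
Posterior mean = 0.4545

0.4545


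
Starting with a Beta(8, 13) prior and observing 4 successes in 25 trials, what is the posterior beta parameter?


Posterior beta = prior beta + failures
Failures = 25 - 4 = 21
beta_post = 13 + 21 = 34

34


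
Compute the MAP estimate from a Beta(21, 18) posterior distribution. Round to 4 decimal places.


MAP = mode of Beta distribution
= (alpha - 1)/(alpha + beta - 2)
= (21-1)/(21+18-2)
= 20/37 = 0.5405

0.5405


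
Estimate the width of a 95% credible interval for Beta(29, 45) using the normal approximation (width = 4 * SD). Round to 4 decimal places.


For Beta(a,b): Var = ab/((a+b)^2(a+b+1))
Var = 0.0032, SD = 0.0564
Approximate 95% CI width = 4 * 0.0564 = 0.2255

0.2255


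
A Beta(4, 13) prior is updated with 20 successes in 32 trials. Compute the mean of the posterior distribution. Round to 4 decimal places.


After update: Beta(24, 25)
Mean = 24 / (24 + 25) = 24 / 49
= 0.4898

0.4898


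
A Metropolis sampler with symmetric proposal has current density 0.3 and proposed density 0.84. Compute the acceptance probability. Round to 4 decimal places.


For symmetric proposals, acceptance = min(1, pi(x*)/pi(x))
= min(1, 0.84/0.3)
= min(1, 2.8) = 1.0

1.0


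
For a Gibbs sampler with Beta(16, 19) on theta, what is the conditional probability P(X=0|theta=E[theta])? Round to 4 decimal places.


E[theta] = 16/(16+19) = 0.4571
P(X=0|theta) = 1 - theta = 0.5429

0.5429


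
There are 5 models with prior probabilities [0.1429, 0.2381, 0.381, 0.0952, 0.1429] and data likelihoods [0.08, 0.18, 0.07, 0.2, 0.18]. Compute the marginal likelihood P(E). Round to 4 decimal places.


P(E) = sum over models of P(M_i) * P(E|M_i)
= 0.1429*0.08 + 0.2381*0.18 + 0.381*0.07 + 0.0952*0.2 + 0.1429*0.18
= 0.1257

0.1257


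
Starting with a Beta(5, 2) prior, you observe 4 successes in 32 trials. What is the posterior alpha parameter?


For a Beta-Binomial conjugate model:
Posterior alpha = prior alpha + number of successes
= 5 + 4 = 9

9


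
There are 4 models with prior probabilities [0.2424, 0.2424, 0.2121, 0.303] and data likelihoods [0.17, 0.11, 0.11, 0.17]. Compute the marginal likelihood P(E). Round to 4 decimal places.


P(E) = sum over models of P(M_i) * P(E|M_i)
= 0.2424*0.17 + 0.2424*0.11 + 0.2121*0.11 + 0.303*0.17
= 0.1427

0.1427


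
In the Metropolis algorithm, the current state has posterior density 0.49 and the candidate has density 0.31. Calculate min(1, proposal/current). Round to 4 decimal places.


Ratio = 0.31/0.49 = 0.6327
Acceptance probability = min(1, 0.6327)
= 0.6327

0.6327


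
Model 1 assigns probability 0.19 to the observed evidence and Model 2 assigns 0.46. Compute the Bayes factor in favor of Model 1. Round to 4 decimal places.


BF = P(data|M1) / P(data|M2)
= 0.19 / 0.46 = 0.413

0.413


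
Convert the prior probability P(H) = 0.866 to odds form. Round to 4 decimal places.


P(not H) = 1 - 0.866 = 0.134
Odds = 0.866 / 0.134 = 6.4627

6.4627


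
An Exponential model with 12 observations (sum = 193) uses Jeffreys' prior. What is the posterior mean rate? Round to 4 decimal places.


Posterior Gamma(12, 193)
E[lambda] = 12/193 = 0.0622

0.0622


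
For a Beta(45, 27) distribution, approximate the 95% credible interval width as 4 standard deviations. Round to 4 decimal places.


Variance of Beta(a,b) = ab / ((a+b)^2 * (a+b+1))
= 45*27 / ((72)^2 * 73)
= 0.0032
SD = sqrt(0.0032) = 0.0567
Width = 4 * SD = 0.2266

0.2266


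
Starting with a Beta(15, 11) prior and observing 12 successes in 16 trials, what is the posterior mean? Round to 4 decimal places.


Posterior parameters: alpha = 15 + 12 = 27
beta = 11 + 4 = 15
Posterior mean = alpha / (alpha + beta) = 27 / 42
= 0.6429

0.6429


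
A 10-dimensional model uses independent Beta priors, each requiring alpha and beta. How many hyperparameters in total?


Per parameter: 2 (alpha and beta).
Total = 10 * 2 = 20

20


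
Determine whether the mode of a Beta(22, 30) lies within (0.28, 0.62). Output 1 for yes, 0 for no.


First find the mode: (a-1)/(a+b-2) = 0.42
Is 0.42 in (0.28, 0.62)? 1

1


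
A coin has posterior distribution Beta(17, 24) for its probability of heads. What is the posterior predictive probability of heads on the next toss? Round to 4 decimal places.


Posterior predictive = E[theta] = alpha/(alpha+beta)
= 17/41
= 0.4146

0.4146


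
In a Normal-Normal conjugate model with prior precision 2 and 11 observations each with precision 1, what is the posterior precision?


Posterior precision = prior precision + n * observation precision
= 2 + 11 * 1
= 2 + 11 = 13

13


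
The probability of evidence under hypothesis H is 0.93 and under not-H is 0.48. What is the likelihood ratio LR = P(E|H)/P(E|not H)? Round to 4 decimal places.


LR = 0.93 / 0.48
= 1.9375

1.9375


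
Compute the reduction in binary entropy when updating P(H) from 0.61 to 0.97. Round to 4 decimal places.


H_before = -p*log2(p) - (1-p)*log2(1-p) for p=0.61: 0.9648
H_after for p=0.97: 0.1944
Reduction = 0.9648 - 0.1944 = 0.7704

0.7704


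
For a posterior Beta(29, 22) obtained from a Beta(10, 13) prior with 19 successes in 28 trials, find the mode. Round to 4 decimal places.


Mode = (alpha - 1) / (alpha + beta - 2)
= 28 / 49
= 0.5714

0.5714


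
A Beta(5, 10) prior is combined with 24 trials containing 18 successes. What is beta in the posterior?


In conjugate updating:
beta_posterior = beta_prior + (n - k)
= 10 + (24 - 18)
= 10 + 6 = 16

16


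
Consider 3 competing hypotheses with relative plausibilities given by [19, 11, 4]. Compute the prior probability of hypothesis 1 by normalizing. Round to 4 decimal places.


Sum of weights = 19 + 11 + 4 = 34
Normalized prior for H1 = 19 / 34
= 0.5588

0.5588


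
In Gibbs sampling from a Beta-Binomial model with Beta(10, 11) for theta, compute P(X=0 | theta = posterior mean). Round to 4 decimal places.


Posterior mean = alpha/(alpha+beta) = 10/21 = 0.4762
P(X=0|theta=mean) = 1 - theta = 0.5238

0.5238


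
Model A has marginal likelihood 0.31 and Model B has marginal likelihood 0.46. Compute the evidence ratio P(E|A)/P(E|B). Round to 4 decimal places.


Evidence ratio = P(E|A) / P(E|B)
= 0.31 / 0.46
= 0.6739

0.6739


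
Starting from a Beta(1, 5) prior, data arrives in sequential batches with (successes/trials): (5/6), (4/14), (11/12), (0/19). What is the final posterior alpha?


In sequential Bayesian updating, we sum all successes.
Total successes = 20
Final alpha = 1 + 20 = 21

21


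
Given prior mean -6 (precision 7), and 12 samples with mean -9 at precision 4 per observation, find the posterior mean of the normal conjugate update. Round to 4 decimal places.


The posterior mean is a precision-weighted average of prior and data.
Post. prec. = 7 + 48 = 55
Post. mean = (-42 + -432)/55 = -474/55 = -8.6182

-8.6182


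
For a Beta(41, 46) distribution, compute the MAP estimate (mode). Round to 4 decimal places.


MAP = mode = (a-1)/(a+b-2)
= (41-1)/(41+46-2)
= 40/85 = 0.4706

0.4706


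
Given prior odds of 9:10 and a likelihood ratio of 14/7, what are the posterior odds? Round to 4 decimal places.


Posterior odds = prior odds * LR
Prior odds = 9/10 = 0.9
LR = 14/7 = 2.0
Posterior odds = 0.9 * 2.0 = 1.8

1.8


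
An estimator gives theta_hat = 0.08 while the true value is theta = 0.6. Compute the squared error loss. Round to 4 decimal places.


The squared error loss is (theta_hat - theta)^2
= (0.08 - 0.6)^2
= (-0.52)^2 = 0.2704

0.2704


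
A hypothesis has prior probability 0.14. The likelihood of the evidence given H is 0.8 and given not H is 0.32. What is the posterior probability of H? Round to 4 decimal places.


Using Bayes' theorem:
P(E) = 0.14 * 0.8 + 0.86 * 0.32
P(E) = 0.3872
P(H|E) = (0.14 * 0.8) / 0.3872 = 0.2893

0.2893


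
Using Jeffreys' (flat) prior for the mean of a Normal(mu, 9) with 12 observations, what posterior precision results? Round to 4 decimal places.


Flat prior means prior precision is 0.
Posterior precision = n / sigma^2 = 12/9 = 1.3333

1.3333


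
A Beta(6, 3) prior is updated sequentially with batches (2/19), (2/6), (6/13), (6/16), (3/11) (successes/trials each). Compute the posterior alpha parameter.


Sequential conjugate updating is equivalent to a single batch update.
Total successes across all batches = 19
alpha_posterior = alpha_prior + total_successes = 6 + 19
= 25

25


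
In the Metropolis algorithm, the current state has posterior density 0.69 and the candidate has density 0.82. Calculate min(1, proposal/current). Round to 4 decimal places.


Ratio = 0.82/0.69 = 1.1884
Acceptance probability = min(1, 1.1884)
= 1.0

1.0


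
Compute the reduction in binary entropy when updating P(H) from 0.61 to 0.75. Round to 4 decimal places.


H_before = -p*log2(p) - (1-p)*log2(1-p) for p=0.61: 0.9648
H_after for p=0.75: 0.8113
Reduction = 0.9648 - 0.8113 = 0.1535

0.1535


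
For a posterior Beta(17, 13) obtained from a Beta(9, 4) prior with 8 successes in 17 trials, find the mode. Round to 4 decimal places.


Mode = (alpha - 1) / (alpha + beta - 2)
= 16 / 28
= 0.5714

0.5714
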